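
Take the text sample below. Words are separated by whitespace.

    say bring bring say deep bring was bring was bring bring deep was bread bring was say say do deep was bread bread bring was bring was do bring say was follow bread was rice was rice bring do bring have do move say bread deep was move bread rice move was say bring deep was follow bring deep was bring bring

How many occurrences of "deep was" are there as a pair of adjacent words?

Scanning the 61 overlapping bigram windows for "deep was":
  position 12–13: deep was
  position 20–21: deep was
  position 46–47: deep was
  position 55–56: deep was
  position 59–60: deep was

5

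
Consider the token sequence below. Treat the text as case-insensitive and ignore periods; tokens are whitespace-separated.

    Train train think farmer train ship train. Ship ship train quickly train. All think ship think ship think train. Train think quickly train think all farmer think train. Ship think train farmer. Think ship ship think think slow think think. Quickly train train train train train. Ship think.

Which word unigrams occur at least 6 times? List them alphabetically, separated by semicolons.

Unigram counts meeting the condition (at least 6 times):
  ship: 9
  think: 14
  train: 16

ship; think; train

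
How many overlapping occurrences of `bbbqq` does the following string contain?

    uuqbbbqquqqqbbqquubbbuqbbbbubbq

Sliding a length-5 window over the 31 characters (27 positions):
  position 4–8: bbbqq

1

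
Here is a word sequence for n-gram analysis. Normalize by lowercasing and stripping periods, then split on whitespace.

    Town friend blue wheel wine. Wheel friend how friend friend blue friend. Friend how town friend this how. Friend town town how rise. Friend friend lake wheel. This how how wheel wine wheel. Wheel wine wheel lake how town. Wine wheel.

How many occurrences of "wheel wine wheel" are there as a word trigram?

Scanning the 39 overlapping trigram windows for "wheel wine wheel":
  position 4–6: wheel wine wheel
  position 31–33: wheel wine wheel
  position 34–36: wheel wine wheel

3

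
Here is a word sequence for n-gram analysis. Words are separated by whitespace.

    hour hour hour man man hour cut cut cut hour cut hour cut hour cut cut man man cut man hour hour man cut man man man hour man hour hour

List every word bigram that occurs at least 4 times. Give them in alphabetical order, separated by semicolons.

hour cut; hour hour; man hour; man man

Bigram counts meeting the condition (at least 4 times):
  hour cut: 4
  hour hour: 4
  man hour: 4
  man man: 4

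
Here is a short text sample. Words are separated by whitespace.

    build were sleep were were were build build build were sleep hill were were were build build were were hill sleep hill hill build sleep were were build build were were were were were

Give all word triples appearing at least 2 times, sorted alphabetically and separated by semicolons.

build build were; build were sleep; build were were; sleep were were; were build build; were were build; were were were

Trigram counts meeting the condition (at least 2 times):
  build build were: 3
  build were sleep: 2
  build were were: 2
  sleep were were: 2
  were build build: 3
  were were build: 3
  were were were: 5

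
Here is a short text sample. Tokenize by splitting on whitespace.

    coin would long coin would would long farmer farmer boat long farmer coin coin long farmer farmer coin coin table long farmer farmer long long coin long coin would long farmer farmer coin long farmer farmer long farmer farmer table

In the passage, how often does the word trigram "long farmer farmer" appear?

6

Scanning the 38 overlapping trigram windows for "long farmer farmer":
  position 7–9: long farmer farmer
  position 15–17: long farmer farmer
  position 21–23: long farmer farmer
  position 30–32: long farmer farmer
  position 34–36: long farmer farmer
  position 37–39: long farmer farmer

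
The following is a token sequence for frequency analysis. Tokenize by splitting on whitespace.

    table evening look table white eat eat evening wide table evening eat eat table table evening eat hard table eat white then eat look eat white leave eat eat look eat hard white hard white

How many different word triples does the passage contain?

31

35 tokens → 33 trigram windows in total.
Repeated trigrams (each contributes count−1 duplicates):
  eat look eat: 2
  table evening eat: 2
2 duplicate windows → 33 − 2 = 31 distinct.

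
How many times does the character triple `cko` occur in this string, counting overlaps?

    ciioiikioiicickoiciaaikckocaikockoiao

3

Sliding a length-3 window over the 37 characters (35 positions):
  position 14–16: cko
  position 24–26: cko
  position 32–34: cko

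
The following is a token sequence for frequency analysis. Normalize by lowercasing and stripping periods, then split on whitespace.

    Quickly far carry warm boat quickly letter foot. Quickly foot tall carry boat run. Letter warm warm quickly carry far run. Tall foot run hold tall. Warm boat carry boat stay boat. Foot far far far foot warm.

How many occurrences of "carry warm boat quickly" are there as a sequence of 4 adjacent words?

Scanning the 35 overlapping 4-gram windows for "carry warm boat quickly":
  position 3–6: carry warm boat quickly

1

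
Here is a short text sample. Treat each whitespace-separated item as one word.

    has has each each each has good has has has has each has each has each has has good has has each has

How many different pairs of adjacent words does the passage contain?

6

23 tokens → 22 bigram windows in total.
Repeated bigrams (each contributes count−1 duplicates):
  has has: 6
  each has: 5
  has each: 5
  each each: 2
  good has: 2
  has good: 2
16 duplicate windows → 22 − 16 = 6 distinct.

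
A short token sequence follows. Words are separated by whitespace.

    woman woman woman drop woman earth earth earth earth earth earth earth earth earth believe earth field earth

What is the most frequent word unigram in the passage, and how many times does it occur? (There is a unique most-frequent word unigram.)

Unigram frequencies (highest first):
  earth: 11
  woman: 4
  drop: 1
  believe: 1
  field: 1

"earth", 11 times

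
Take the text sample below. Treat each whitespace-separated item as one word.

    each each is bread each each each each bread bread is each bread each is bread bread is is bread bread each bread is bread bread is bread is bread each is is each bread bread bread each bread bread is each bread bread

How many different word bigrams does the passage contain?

44 tokens → 43 bigram windows in total.
Repeated bigrams (each contributes count−1 duplicates):
  bread bread: 8
  bread is: 6
  each bread: 6
  is bread: 6
  bread each: 5
  each each: 4
  each is: 3
  is each: 3
  … (1 more repeated)
34 duplicate windows → 43 − 34 = 9 distinct.

9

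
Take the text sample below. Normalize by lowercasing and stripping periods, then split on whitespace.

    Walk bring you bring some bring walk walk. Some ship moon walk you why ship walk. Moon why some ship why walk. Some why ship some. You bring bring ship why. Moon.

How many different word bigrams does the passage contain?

26

32 tokens → 31 bigram windows in total.
Repeated bigrams (each contributes count−1 duplicates):
  ship why: 2
  some ship: 2
  walk some: 2
  why ship: 2
  you bring: 2
5 duplicate windows → 31 − 5 = 26 distinct.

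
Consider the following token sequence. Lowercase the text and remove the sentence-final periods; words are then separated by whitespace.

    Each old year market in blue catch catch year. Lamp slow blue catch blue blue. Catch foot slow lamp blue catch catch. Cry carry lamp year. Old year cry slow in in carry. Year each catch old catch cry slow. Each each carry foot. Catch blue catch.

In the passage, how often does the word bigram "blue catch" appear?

5

Scanning the 46 overlapping bigram windows for "blue catch":
  position 6–7: blue catch
  position 12–13: blue catch
  position 15–16: blue catch
  position 20–21: blue catch
  position 46–47: blue catch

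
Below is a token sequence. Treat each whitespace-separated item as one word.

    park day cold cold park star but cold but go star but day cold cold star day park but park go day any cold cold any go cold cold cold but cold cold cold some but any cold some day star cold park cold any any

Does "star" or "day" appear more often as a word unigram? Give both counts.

"day" (5 vs 4)

"star": 4 occurrences
"day": 5 occurrences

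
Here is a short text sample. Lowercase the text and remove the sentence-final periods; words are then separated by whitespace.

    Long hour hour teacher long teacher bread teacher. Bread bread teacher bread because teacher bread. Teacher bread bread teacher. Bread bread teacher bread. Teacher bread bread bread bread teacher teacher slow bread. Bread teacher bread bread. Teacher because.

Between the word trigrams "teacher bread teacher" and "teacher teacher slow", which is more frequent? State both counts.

"teacher bread teacher" (3 vs 1)

"teacher bread teacher": 3 occurrences
"teacher teacher slow": 1 occurrence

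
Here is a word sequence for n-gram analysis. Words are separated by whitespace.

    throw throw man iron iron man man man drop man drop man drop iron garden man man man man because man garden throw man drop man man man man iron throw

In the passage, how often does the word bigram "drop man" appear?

3

Scanning the 30 overlapping bigram windows for "drop man":
  position 9–10: drop man
  position 11–12: drop man
  position 25–26: drop man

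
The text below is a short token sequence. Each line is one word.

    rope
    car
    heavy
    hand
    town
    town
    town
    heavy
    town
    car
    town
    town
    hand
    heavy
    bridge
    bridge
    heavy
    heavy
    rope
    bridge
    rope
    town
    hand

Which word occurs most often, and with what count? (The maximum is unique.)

"town", 7 times

Unigram frequencies (highest first):
  town: 7
  heavy: 5
  rope: 3
  hand: 3
  bridge: 3
  car: 2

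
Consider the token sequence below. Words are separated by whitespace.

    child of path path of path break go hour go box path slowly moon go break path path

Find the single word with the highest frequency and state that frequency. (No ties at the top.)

"path", 6 times

Unigram frequencies (highest first):
  path: 6
  go: 3
  of: 2
  break: 2
  child: 1
  hour: 1
  … (3 more, each ≤ 1)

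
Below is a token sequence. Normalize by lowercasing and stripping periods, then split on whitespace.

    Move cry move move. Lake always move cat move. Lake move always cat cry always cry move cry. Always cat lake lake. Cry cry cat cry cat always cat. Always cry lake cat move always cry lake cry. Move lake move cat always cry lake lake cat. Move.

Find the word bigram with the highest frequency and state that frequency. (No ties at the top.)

"always cry", 4 times

Bigram frequencies (highest first):
  always cry: 4
  cry move: 3
  move lake: 3
  cat move: 3
  always cat: 3
  cat always: 3
  … (16 more, each ≤ 3)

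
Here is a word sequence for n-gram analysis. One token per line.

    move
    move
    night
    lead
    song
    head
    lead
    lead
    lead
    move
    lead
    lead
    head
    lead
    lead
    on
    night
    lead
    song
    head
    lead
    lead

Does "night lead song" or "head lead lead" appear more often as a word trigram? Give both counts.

"head lead lead" (3 vs 2)

"night lead song": 2 occurrences
"head lead lead": 3 occurrences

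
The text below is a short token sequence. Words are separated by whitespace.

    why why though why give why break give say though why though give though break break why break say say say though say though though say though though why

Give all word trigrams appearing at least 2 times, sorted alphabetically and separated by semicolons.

Trigram counts meeting the condition (at least 2 times):
  say though though: 2
  though say though: 2

say though though; though say though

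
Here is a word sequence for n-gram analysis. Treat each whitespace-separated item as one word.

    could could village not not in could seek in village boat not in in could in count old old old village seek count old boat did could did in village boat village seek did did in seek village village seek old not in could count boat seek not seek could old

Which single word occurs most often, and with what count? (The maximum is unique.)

"in", 8 times

Unigram frequencies (highest first):
  in: 8
  could: 7
  village: 7
  seek: 7
  old: 6
  not: 5
  … (3 more, each ≤ 4)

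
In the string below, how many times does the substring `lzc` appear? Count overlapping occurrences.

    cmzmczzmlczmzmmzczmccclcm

Sliding a length-3 window over the 25 characters (23 positions):
  (no match at any position)

0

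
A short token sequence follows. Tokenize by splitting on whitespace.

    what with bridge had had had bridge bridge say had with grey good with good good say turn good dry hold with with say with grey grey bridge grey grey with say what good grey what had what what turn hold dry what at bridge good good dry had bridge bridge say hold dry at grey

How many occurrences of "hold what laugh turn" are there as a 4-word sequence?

Scanning the 53 overlapping 4-gram windows for "hold what laugh turn":
  (none found)

0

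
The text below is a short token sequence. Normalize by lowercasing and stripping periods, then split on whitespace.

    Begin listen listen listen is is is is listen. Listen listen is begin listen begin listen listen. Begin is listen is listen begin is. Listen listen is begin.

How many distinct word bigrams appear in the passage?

8

28 tokens → 27 bigram windows in total.
Repeated bigrams (each contributes count−1 duplicates):
  listen listen: 6
  is listen: 4
  listen is: 4
  begin listen: 3
  is is: 3
  listen begin: 3
  begin is: 2
  is begin: 2
19 duplicate windows → 27 − 19 = 8 distinct.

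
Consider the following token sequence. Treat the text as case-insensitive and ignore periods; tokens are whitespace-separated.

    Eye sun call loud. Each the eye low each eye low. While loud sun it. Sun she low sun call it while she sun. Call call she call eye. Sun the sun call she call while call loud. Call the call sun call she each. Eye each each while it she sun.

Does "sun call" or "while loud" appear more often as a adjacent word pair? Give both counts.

"sun call": 5 occurrences
"while loud": 1 occurrence

"sun call" (5 vs 1)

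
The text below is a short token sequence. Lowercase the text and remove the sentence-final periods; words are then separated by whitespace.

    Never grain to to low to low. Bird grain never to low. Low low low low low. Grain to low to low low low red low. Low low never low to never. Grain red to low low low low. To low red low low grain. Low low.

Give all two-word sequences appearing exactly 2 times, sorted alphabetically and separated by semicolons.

grain to; low grain; low red; never grain; red low

Bigram counts meeting the condition (exactly 2 times):
  grain to: 2
  low grain: 2
  low red: 2
  never grain: 2
  red low: 2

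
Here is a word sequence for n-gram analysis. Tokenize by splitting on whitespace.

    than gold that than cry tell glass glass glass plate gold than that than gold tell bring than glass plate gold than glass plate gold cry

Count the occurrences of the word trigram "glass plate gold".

Scanning the 24 overlapping trigram windows for "glass plate gold":
  position 9–11: glass plate gold
  position 19–21: glass plate gold
  position 23–25: glass plate gold

3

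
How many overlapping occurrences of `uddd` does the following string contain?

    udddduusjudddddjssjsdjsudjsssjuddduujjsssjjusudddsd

Sliding a length-4 window over the 51 characters (48 positions):
  position 1–4: uddd
  position 10–13: uddd
  position 31–34: uddd
  position 46–49: uddd

4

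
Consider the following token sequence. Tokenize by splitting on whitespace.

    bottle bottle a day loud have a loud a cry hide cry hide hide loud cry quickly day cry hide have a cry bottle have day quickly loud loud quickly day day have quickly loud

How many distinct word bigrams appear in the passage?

28

35 tokens → 34 bigram windows in total.
Repeated bigrams (each contributes count−1 duplicates):
  cry hide: 3
  a cry: 2
  have a: 2
  quickly day: 2
  quickly loud: 2
6 duplicate windows → 34 − 6 = 28 distinct.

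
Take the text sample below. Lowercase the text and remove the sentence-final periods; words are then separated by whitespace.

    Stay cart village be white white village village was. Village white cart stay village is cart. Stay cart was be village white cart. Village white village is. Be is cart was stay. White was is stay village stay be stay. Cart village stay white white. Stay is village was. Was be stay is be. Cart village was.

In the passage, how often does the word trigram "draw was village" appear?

0

Scanning the 55 overlapping trigram windows for "draw was village":
  (none found)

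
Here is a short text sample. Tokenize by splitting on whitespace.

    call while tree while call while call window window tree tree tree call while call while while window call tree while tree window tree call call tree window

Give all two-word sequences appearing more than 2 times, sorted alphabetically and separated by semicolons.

Bigram counts meeting the condition (more than 2 times):
  call while: 4
  while call: 3

call while; while call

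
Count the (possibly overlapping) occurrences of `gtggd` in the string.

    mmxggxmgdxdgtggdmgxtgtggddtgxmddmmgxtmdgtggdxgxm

3

Sliding a length-5 window over the 48 characters (44 positions):
  position 12–16: gtggd
  position 21–25: gtggd
  position 40–44: gtggd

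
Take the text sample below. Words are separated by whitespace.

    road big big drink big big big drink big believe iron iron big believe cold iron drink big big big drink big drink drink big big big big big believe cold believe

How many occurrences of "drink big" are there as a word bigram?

Scanning the 31 overlapping bigram windows for "drink big":
  position 4–5: drink big
  position 8–9: drink big
  position 17–18: drink big
  position 21–22: drink big
  position 24–25: drink big

5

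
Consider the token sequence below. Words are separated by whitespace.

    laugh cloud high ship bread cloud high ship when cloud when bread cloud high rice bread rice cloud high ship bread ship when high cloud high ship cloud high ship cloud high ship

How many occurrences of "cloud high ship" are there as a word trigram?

6

Scanning the 31 overlapping trigram windows for "cloud high ship":
  position 2–4: cloud high ship
  position 6–8: cloud high ship
  position 18–20: cloud high ship
  position 25–27: cloud high ship
  position 28–30: cloud high ship
  position 31–33: cloud high ship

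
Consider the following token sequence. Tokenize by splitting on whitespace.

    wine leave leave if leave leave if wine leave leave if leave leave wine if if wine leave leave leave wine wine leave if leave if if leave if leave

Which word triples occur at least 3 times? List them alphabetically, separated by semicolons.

Trigram counts meeting the condition (at least 3 times):
  leave if leave: 4
  leave leave if: 3
  wine leave leave: 3

leave if leave; leave leave if; wine leave leave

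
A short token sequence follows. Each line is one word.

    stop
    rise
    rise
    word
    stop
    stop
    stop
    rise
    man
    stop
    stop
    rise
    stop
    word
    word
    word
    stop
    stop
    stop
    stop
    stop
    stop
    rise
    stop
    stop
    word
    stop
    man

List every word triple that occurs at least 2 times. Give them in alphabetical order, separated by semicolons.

Trigram counts meeting the condition (at least 2 times):
  stop rise stop: 2
  stop stop rise: 3
  stop stop stop: 5
  word stop stop: 2

stop rise stop; stop stop rise; stop stop stop; word stop stop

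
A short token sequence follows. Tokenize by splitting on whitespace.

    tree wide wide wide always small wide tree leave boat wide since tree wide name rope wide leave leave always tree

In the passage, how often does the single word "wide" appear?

Scanning the 21 tokens for "wide":
  position 2: wide
  position 3: wide
  position 4: wide
  position 7: wide
  position 11: wide
  position 14: wide
  position 17: wide

7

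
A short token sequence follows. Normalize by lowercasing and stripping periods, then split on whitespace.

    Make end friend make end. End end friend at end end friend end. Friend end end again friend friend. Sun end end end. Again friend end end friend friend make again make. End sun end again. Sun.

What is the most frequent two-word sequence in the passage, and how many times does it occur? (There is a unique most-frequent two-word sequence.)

"end end", 7 times

Bigram frequencies (highest first):
  end end: 7
  end friend: 5
  make end: 3
  friend end: 3
  end again: 3
  friend make: 2
  … (10 more, each ≤ 2)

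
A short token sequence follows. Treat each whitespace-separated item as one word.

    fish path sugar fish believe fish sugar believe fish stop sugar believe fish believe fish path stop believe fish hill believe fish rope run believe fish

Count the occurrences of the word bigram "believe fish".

Scanning the 25 overlapping bigram windows for "believe fish":
  position 5–6: believe fish
  position 8–9: believe fish
  position 12–13: believe fish
  position 14–15: believe fish
  position 18–19: believe fish
  position 21–22: believe fish
  position 25–26: believe fish

7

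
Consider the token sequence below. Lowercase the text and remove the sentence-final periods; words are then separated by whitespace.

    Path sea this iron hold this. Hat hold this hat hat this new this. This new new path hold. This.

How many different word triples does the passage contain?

17

20 tokens → 18 trigram windows in total.
Repeated trigrams (each contributes count−1 duplicates):
  hold this hat: 2
1 duplicate windows → 18 − 1 = 17 distinct.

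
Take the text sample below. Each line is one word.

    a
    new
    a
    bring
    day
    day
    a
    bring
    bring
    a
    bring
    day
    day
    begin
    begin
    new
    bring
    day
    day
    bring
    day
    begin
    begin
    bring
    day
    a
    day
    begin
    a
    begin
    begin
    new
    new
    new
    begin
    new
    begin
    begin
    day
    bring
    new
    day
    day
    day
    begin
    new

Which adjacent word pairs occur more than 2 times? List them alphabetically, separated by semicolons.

Bigram counts meeting the condition (more than 2 times):
  a bring: 3
  begin begin: 4
  begin new: 4
  bring day: 5
  day begin: 4
  day day: 5

a bring; begin begin; begin new; bring day; day begin; day day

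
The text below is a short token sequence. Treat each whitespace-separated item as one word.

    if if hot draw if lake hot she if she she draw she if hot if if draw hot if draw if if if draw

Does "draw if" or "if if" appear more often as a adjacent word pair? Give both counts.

"draw if": 2 occurrences
"if if": 4 occurrences

"if if" (4 vs 2)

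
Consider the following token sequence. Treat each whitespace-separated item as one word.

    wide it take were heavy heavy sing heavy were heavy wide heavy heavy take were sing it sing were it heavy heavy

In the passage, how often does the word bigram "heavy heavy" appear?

3

Scanning the 21 overlapping bigram windows for "heavy heavy":
  position 5–6: heavy heavy
  position 12–13: heavy heavy
  position 21–22: heavy heavy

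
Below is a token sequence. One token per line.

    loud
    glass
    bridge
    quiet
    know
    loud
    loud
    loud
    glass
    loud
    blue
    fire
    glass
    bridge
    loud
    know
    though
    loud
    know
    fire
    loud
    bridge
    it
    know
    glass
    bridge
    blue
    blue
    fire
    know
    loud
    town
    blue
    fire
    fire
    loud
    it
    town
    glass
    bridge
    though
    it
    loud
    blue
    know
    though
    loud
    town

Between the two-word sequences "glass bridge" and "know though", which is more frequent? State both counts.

"glass bridge" (4 vs 2)

"glass bridge": 4 occurrences
"know though": 2 occurrences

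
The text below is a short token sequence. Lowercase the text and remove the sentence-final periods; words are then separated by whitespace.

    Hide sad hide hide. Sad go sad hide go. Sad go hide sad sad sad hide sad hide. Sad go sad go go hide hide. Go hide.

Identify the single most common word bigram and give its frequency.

Bigram frequencies (highest first):
  hide sad: 5
  sad hide: 4
  sad go: 4
  go sad: 3
  go hide: 3
  hide hide: 2
  … (3 more, each ≤ 2)

"hide sad", 5 times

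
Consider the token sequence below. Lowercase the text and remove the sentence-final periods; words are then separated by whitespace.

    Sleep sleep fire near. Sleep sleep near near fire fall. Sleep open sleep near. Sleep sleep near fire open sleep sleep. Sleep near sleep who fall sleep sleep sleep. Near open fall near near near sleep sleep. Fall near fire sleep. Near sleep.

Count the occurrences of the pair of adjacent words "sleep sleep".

8

Scanning the 42 overlapping bigram windows for "sleep sleep":
  position 1–2: sleep sleep
  position 5–6: sleep sleep
  position 15–16: sleep sleep
  position 20–21: sleep sleep
  position 21–22: sleep sleep
  position 27–28: sleep sleep
  position 28–29: sleep sleep
  position 36–37: sleep sleep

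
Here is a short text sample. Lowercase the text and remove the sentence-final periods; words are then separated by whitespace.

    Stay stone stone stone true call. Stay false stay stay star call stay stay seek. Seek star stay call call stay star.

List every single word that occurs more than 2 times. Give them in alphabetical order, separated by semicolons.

call; star; stay; stone

Unigram counts meeting the condition (more than 2 times):
  call: 4
  star: 3
  stay: 8
  stone: 3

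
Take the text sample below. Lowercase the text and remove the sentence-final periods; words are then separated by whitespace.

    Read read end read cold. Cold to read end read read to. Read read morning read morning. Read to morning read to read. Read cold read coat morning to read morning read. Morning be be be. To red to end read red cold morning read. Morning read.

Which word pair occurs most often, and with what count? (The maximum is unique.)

Bigram frequencies (highest first):
  morning read: 6
  read morning: 5
  read read: 4
  to read: 4
  end read: 3
  read to: 3
  … (18 more, each ≤ 2)

"morning read", 6 times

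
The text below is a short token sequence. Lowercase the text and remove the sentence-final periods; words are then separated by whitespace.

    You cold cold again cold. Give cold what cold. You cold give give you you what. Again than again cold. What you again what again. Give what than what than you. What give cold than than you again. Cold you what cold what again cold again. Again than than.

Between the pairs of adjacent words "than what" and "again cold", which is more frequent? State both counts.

"again cold" (4 vs 1)

"than what": 1 occurrence
"again cold": 4 occurrences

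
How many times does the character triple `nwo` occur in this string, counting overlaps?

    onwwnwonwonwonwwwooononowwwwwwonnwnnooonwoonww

Sliding a length-3 window over the 46 characters (44 positions):
  position 5–7: nwo
  position 8–10: nwo
  position 11–13: nwo
  position 40–42: nwo

4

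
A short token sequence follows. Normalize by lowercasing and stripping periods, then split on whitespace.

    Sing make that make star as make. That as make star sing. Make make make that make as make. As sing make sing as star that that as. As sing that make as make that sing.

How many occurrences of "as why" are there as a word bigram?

Scanning the 35 overlapping bigram windows for "as why":
  (none found)

0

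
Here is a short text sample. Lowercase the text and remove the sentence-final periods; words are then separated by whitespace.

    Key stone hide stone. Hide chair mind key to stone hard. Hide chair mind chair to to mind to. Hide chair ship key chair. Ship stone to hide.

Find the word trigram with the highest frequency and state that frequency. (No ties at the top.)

"hide chair mind", 2 times

Trigram frequencies (highest first):
  hide chair mind: 2
  key stone hide: 1
  stone hide stone: 1
  hide stone hide: 1
  stone hide chair: 1
  chair mind key: 1
  … (19 more, each ≤ 1)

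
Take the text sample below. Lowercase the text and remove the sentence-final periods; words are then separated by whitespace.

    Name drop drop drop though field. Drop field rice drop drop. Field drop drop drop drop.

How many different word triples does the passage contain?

16 tokens → 14 trigram windows in total.
Repeated trigrams (each contributes count−1 duplicates):
  drop drop drop: 3
2 duplicate windows → 14 − 2 = 12 distinct.

12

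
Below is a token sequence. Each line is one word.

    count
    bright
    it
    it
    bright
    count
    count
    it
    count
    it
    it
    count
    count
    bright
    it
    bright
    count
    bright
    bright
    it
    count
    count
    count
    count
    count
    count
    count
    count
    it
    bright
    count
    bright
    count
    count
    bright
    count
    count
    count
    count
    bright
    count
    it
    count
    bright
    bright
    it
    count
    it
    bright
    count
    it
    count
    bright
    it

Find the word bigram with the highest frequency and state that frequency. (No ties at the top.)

"count count", 13 times

Bigram frequencies (highest first):
  count count: 13
  count bright: 8
  bright count: 7
  count it: 6
  it count: 6
  bright it: 5
  … (3 more, each ≤ 4)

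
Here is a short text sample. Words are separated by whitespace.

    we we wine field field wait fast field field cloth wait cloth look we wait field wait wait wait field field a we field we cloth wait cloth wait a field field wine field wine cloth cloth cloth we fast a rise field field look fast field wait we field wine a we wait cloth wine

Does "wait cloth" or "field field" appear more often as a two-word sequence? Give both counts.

"field field" (5 vs 3)

"wait cloth": 3 occurrences
"field field": 5 occurrences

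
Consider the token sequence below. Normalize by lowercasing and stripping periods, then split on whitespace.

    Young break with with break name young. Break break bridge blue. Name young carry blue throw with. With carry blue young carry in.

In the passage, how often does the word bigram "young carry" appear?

2

Scanning the 22 overlapping bigram windows for "young carry":
  position 13–14: young carry
  position 21–22: young carry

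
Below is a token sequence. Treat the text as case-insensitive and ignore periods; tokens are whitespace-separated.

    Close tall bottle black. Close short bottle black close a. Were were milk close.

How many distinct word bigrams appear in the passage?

14 tokens → 13 bigram windows in total.
Repeated bigrams (each contributes count−1 duplicates):
  black close: 2
  bottle black: 2
2 duplicate windows → 13 − 2 = 11 distinct.

11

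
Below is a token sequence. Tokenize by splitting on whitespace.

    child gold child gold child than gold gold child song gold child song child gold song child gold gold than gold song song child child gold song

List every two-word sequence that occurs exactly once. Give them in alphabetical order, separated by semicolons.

Bigram counts meeting the condition (exactly once):
  child child: 1
  child than: 1
  gold than: 1
  song gold: 1
  song song: 1

child child; child than; gold than; song gold; song song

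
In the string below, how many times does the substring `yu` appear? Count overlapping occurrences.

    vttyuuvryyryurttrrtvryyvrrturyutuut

Sliding a length-2 window over the 35 characters (34 positions):
  position 4–5: yu
  position 12–13: yu
  position 30–31: yu

3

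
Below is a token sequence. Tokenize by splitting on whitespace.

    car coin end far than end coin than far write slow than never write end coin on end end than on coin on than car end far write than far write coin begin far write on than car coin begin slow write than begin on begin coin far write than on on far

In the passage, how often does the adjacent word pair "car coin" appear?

2

Scanning the 52 overlapping bigram windows for "car coin":
  position 1–2: car coin
  position 38–39: car coin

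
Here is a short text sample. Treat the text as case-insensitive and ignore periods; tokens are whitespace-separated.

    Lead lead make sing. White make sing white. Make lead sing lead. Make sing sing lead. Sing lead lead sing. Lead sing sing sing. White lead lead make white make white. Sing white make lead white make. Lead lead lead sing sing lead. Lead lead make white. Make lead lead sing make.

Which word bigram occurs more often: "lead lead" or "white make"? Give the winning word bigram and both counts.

"lead lead": 8 occurrences
"white make": 6 occurrences

"lead lead" (8 vs 6)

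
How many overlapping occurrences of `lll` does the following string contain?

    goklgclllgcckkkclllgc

2

Sliding a length-3 window over the 21 characters (19 positions):
  position 7–9: lll
  position 17–19: lll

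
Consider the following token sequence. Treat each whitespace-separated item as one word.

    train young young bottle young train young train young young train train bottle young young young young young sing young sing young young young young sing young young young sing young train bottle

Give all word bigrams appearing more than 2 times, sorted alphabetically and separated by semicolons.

Bigram counts meeting the condition (more than 2 times):
  sing young: 4
  train young: 3
  young sing: 4
  young train: 4
  young young: 11

sing young; train young; young sing; young train; young young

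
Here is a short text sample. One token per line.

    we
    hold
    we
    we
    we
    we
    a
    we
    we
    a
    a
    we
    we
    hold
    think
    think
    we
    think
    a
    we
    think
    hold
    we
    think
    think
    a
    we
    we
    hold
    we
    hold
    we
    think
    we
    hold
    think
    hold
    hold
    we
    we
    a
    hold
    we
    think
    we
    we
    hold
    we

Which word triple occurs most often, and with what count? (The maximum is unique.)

"we hold we", 4 times

Trigram frequencies (highest first):
  we hold we: 4
  we we a: 3
  a we we: 3
  we we hold: 3
  hold we think: 3
  hold we we: 2
  … (24 more, each ≤ 2)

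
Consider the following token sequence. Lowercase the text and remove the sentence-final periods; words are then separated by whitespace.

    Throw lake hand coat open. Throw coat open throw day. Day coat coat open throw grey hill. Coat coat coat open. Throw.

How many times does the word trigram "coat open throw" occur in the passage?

4

Scanning the 20 overlapping trigram windows for "coat open throw":
  position 4–6: coat open throw
  position 7–9: coat open throw
  position 13–15: coat open throw
  position 20–22: coat open throw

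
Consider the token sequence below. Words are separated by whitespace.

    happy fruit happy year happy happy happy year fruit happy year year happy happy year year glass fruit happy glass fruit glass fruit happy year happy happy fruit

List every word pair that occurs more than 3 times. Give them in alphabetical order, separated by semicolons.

Bigram counts meeting the condition (more than 3 times):
  fruit happy: 4
  happy happy: 4
  happy year: 5

fruit happy; happy happy; happy year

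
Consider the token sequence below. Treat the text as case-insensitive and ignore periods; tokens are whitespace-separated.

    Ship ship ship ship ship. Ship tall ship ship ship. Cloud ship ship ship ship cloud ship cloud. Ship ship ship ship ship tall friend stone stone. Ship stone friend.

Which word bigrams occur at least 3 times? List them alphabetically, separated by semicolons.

cloud ship; ship cloud; ship ship

Bigram counts meeting the condition (at least 3 times):
  cloud ship: 3
  ship cloud: 3
  ship ship: 14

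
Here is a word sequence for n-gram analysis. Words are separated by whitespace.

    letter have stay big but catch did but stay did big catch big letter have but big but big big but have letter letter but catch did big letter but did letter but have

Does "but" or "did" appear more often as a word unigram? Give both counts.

"but" (8 vs 4)

"but": 8 occurrences
"did": 4 occurrences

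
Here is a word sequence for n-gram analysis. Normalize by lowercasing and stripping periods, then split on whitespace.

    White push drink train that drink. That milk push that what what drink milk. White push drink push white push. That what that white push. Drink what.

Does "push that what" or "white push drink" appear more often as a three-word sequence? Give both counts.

"push that what": 2 occurrences
"white push drink": 3 occurrences

"white push drink" (3 vs 2)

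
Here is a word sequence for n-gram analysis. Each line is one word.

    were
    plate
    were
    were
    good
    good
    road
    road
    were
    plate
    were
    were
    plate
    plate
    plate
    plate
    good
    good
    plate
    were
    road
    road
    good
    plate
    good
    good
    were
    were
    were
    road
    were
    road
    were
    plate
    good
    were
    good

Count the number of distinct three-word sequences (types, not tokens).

29

37 tokens → 35 trigram windows in total.
Repeated trigrams (each contributes count−1 duplicates):
  plate good good: 2
  plate plate plate: 2
  plate were were: 2
  road were plate: 2
  were plate were: 2
  were road were: 2
6 duplicate windows → 35 − 6 = 29 distinct.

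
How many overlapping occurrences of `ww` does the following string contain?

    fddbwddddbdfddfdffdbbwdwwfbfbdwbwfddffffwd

Sliding a length-2 window over the 42 characters (41 positions):
  position 24–25: ww

1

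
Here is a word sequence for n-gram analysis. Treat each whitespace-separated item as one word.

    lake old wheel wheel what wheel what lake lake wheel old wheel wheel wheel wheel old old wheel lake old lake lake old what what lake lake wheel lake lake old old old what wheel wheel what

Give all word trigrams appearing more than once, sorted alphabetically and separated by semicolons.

lake lake old; lake lake wheel; old wheel wheel; what lake lake; wheel wheel what; wheel wheel wheel

Trigram counts meeting the condition (more than once):
  lake lake old: 2
  lake lake wheel: 2
  old wheel wheel: 2
  what lake lake: 2
  wheel wheel what: 2
  wheel wheel wheel: 2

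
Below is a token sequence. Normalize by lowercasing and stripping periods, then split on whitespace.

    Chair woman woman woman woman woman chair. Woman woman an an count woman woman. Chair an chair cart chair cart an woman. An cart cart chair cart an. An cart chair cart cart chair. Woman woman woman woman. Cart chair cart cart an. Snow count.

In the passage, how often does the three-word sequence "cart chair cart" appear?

Scanning the 43 overlapping trigram windows for "cart chair cart":
  position 18–20: cart chair cart
  position 25–27: cart chair cart
  position 30–32: cart chair cart
  position 39–41: cart chair cart

4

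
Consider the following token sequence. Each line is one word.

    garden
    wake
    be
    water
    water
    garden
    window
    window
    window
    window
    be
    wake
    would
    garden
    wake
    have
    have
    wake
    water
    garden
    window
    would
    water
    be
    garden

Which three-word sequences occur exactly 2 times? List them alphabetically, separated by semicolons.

Trigram counts meeting the condition (exactly 2 times):
  water garden window: 2
  window window window: 2

water garden window; window window window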